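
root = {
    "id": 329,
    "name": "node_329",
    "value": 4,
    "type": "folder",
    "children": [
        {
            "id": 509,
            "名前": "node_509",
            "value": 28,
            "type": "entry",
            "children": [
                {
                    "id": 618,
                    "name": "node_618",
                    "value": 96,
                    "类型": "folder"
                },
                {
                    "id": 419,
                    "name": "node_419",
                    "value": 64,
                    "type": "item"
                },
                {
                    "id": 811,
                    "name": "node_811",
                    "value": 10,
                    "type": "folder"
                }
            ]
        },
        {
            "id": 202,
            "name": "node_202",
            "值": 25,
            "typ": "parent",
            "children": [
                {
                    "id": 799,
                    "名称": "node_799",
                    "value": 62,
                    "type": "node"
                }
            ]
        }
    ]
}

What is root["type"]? "folder"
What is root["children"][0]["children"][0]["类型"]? "folder"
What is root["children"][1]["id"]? 202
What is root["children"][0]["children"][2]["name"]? "node_811"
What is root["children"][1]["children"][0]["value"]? 62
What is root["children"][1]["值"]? 25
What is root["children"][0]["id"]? 509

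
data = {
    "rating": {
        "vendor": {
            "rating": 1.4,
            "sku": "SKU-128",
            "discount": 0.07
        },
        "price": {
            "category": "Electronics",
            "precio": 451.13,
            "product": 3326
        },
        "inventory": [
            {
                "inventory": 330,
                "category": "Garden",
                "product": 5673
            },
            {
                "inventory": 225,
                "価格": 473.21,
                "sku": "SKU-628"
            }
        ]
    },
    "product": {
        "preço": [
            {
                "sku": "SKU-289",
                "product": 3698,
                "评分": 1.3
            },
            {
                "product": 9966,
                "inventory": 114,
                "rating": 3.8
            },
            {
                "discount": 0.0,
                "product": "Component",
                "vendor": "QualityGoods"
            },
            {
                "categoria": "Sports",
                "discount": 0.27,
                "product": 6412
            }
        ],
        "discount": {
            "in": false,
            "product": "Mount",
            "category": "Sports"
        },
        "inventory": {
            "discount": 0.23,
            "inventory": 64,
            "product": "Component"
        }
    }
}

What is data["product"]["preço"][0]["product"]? 3698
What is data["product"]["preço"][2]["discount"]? 0.0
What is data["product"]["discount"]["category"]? "Sports"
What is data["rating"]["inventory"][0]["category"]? "Garden"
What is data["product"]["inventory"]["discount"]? 0.23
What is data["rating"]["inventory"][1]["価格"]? 473.21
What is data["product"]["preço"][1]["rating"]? 3.8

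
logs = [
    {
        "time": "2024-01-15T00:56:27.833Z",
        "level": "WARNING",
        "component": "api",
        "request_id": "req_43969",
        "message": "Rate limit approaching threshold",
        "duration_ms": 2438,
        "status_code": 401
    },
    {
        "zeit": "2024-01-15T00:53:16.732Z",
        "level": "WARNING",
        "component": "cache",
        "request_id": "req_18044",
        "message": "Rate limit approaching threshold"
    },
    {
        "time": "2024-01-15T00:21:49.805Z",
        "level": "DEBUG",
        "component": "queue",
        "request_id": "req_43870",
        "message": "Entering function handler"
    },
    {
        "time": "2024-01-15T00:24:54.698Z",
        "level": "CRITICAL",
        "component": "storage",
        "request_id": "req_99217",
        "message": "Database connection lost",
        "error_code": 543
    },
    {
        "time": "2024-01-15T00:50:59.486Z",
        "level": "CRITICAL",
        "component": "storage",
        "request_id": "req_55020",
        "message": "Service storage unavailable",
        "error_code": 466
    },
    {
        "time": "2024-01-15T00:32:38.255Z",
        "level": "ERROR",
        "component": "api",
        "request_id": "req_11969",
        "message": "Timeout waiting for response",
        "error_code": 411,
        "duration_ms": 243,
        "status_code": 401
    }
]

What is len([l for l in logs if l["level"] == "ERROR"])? 1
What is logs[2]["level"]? "DEBUG"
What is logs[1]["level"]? "WARNING"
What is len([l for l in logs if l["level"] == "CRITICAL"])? 2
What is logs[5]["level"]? "ERROR"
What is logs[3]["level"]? "CRITICAL"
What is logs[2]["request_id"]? "req_43870"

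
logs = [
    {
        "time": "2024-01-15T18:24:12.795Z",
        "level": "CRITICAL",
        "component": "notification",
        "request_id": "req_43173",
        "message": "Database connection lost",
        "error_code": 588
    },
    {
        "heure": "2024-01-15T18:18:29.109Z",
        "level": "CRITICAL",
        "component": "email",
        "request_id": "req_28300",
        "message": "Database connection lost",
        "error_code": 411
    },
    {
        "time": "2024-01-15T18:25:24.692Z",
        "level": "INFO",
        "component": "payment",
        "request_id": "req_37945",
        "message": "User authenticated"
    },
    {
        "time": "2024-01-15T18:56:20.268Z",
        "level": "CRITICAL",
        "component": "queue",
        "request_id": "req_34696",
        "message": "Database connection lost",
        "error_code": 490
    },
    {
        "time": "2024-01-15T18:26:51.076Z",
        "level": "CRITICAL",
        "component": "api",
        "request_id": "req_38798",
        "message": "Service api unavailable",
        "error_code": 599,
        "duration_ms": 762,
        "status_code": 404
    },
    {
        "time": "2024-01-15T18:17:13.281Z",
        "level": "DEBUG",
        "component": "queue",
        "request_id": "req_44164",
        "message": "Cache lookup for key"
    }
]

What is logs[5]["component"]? "queue"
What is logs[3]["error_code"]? 490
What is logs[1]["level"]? "CRITICAL"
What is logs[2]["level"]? "INFO"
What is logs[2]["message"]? "User authenticated"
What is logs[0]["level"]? "CRITICAL"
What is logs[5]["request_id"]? "req_44164"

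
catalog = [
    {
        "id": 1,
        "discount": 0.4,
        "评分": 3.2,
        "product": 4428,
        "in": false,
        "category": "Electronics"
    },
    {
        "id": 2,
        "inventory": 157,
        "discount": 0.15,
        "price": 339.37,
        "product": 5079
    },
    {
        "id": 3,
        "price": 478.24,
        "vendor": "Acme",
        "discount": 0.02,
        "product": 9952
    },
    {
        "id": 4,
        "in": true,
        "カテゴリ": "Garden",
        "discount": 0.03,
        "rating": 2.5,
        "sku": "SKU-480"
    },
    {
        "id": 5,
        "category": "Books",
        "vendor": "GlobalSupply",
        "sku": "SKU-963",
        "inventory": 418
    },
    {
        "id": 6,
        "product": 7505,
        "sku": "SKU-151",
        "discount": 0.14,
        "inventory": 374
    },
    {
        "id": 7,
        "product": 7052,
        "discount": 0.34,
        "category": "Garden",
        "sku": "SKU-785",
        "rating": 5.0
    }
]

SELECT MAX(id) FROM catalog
7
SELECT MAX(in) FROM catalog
True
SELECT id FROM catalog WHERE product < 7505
[1, 2, 7]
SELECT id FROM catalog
[1, 2, 3, 4, 5, 6, 7]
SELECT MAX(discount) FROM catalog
0.4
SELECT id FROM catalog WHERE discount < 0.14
[3, 4]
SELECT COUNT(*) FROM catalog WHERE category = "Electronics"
1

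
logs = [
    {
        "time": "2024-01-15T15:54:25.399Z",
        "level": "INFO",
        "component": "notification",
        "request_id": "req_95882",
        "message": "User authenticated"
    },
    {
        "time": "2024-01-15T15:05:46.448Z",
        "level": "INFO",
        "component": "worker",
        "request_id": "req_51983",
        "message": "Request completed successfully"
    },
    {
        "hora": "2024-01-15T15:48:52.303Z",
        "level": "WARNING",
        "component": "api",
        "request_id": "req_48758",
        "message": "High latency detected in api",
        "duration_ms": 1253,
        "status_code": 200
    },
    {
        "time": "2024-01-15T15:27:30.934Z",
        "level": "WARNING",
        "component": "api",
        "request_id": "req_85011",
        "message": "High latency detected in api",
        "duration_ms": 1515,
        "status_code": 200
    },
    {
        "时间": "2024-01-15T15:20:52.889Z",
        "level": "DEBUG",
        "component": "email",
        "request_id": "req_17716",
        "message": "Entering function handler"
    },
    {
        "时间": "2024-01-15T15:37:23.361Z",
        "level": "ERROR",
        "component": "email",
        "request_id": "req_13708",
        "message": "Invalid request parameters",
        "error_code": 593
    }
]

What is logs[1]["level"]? "INFO"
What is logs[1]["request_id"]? "req_51983"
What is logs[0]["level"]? "INFO"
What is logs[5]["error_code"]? 593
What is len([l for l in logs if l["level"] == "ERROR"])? 1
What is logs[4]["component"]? "email"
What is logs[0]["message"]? "User authenticated"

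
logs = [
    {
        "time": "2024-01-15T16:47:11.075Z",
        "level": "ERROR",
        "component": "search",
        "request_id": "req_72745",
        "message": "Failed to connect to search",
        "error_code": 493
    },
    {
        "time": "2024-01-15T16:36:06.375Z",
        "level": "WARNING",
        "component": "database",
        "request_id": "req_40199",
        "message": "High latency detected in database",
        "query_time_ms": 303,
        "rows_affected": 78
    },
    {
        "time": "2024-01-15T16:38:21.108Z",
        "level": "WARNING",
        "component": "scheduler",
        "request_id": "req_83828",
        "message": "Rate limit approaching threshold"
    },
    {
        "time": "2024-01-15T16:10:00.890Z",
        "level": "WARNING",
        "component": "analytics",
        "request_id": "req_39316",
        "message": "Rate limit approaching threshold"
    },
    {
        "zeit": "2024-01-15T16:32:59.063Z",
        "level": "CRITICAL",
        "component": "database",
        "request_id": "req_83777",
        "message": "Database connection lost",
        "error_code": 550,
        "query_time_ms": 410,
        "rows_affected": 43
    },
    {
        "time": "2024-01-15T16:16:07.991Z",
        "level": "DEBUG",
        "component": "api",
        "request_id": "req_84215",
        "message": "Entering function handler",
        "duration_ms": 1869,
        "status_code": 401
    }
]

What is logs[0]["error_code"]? 493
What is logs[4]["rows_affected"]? 43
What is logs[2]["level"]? "WARNING"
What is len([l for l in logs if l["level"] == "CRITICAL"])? 1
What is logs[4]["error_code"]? 550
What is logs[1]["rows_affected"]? 78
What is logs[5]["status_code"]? 401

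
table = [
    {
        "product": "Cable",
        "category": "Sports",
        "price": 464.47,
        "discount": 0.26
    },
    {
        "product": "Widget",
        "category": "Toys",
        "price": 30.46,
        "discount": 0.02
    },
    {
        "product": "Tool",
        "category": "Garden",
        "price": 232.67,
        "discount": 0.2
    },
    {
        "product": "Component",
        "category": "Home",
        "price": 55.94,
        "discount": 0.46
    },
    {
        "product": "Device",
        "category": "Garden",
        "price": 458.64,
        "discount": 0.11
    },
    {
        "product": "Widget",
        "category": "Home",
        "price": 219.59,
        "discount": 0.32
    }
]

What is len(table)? 6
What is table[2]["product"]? "Tool"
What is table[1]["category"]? "Toys"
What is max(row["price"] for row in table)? 464.47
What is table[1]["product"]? "Widget"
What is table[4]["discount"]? 0.11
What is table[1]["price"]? 30.46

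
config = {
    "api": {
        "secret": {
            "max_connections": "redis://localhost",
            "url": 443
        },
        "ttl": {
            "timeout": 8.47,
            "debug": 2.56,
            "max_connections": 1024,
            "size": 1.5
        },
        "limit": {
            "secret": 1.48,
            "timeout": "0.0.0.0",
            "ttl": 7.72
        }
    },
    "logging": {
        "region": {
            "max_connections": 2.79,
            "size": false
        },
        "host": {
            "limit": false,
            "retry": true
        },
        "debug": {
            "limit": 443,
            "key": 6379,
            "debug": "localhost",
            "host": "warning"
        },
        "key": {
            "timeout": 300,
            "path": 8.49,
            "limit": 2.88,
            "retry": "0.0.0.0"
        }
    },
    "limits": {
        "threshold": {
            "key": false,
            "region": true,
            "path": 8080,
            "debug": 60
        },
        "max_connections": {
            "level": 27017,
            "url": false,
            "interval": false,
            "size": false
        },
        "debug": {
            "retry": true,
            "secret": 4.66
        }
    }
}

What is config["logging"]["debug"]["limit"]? 443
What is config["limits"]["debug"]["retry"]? True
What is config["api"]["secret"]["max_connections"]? "redis://localhost"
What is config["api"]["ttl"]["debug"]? 2.56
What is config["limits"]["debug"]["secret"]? 4.66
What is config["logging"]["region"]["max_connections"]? 2.79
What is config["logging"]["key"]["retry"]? "0.0.0.0"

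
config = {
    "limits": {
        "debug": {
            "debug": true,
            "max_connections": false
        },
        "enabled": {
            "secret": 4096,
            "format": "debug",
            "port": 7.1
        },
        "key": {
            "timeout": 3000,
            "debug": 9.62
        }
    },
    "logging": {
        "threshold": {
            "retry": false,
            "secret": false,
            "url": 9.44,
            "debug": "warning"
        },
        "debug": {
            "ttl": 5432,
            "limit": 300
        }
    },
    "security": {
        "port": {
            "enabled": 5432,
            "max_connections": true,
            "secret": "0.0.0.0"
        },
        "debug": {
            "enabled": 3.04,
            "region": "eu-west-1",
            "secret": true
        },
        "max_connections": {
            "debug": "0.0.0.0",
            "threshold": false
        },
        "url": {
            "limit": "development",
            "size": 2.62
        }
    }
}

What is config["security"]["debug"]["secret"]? True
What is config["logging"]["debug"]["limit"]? 300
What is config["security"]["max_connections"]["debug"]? "0.0.0.0"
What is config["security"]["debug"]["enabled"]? 3.04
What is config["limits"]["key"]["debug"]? 9.62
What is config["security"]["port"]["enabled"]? 5432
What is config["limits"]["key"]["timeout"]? 3000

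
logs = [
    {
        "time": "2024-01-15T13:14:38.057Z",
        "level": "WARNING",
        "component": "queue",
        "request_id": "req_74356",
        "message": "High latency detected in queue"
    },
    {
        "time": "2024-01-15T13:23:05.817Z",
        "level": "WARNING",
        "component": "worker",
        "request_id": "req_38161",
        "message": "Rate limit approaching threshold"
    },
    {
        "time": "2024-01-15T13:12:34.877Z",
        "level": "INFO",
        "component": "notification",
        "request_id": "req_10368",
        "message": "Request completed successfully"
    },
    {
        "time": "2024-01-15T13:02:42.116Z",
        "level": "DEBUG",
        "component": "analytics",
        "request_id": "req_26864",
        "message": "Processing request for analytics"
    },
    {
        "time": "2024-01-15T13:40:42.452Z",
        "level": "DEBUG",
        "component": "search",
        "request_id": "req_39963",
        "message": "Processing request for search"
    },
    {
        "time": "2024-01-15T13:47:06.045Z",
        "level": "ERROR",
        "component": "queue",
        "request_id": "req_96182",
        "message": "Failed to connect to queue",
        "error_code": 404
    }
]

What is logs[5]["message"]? "Failed to connect to queue"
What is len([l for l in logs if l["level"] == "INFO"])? 1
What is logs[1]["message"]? "Rate limit approaching threshold"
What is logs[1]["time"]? "2024-01-15T13:23:05.817Z"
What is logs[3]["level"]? "DEBUG"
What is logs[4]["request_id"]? "req_39963"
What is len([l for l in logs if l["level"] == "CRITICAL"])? 0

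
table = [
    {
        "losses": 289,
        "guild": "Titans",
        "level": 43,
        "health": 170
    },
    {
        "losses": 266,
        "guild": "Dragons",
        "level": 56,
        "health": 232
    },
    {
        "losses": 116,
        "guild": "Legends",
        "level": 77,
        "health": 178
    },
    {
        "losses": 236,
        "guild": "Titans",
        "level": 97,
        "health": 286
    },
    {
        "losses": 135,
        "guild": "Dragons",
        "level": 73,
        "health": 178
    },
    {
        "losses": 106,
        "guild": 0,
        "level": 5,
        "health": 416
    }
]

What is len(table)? 6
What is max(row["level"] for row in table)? 97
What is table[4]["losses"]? 135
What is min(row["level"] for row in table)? 5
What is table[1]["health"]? 232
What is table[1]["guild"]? "Dragons"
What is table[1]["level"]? 56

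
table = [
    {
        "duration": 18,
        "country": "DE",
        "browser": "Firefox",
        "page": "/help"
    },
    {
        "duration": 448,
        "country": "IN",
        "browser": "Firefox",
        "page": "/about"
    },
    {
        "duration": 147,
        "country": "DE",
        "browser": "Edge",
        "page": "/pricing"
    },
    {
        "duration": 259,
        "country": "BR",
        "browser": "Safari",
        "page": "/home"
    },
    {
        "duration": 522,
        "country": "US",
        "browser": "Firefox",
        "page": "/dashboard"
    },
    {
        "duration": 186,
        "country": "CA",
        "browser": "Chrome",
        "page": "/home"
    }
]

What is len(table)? 6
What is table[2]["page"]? "/pricing"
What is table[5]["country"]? "CA"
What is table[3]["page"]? "/home"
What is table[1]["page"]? "/about"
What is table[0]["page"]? "/help"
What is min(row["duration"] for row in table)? 18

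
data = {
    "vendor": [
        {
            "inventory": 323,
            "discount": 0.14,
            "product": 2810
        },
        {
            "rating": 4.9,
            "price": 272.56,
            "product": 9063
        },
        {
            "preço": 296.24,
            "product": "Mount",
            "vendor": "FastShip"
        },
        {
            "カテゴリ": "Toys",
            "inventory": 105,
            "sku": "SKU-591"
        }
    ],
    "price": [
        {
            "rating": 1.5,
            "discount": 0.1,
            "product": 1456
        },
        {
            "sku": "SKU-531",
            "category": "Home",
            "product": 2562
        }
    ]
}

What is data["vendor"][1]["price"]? 272.56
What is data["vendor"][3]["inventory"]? 105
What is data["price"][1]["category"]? "Home"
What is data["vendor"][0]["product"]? 2810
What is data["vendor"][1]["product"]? 9063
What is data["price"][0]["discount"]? 0.1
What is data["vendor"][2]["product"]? "Mount"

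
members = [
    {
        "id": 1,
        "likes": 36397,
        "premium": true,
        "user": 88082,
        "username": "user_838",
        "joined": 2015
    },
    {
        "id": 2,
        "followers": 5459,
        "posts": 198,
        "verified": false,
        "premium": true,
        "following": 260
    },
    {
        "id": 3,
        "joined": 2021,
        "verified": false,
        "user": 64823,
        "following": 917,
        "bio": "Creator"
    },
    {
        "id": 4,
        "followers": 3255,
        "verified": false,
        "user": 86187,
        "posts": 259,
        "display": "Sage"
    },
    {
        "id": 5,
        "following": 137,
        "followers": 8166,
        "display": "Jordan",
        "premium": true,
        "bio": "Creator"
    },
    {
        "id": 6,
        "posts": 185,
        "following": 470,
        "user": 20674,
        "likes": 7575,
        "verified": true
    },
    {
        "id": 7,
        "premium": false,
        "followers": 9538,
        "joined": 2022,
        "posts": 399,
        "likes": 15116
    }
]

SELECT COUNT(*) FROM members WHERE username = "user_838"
1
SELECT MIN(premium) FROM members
False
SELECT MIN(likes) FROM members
7575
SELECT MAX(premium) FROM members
True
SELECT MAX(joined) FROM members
2022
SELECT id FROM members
[1, 2, 3, 4, 5, 6, 7]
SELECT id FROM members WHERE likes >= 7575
[1, 6, 7]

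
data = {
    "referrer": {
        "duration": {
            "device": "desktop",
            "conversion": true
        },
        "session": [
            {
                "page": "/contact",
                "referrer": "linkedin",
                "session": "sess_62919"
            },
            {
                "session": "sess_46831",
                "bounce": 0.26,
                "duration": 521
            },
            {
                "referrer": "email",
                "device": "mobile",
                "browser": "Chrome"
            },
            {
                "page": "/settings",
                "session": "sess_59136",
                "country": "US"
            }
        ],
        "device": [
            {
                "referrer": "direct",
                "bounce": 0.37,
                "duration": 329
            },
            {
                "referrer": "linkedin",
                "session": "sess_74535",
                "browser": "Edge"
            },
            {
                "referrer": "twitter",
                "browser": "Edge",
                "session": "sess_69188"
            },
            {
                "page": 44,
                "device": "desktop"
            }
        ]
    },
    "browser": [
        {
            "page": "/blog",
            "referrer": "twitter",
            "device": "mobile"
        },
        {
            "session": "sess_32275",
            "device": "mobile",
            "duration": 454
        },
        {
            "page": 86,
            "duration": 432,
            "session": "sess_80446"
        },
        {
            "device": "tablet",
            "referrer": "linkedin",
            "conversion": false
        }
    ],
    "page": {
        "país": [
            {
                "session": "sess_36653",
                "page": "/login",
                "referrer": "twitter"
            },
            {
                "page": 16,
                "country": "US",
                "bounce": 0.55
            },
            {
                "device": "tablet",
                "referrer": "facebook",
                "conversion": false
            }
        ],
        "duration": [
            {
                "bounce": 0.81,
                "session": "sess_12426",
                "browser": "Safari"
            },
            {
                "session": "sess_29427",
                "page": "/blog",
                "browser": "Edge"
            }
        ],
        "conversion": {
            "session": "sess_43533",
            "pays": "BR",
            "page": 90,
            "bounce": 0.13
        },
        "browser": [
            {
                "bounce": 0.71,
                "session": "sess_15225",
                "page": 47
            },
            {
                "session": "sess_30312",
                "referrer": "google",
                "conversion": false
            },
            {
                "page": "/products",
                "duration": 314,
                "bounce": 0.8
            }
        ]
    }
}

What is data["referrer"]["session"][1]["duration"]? 521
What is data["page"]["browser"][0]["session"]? "sess_15225"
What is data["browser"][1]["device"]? "mobile"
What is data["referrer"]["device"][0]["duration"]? 329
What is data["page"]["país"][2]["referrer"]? "facebook"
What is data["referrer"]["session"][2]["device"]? "mobile"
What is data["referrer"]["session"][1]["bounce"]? 0.26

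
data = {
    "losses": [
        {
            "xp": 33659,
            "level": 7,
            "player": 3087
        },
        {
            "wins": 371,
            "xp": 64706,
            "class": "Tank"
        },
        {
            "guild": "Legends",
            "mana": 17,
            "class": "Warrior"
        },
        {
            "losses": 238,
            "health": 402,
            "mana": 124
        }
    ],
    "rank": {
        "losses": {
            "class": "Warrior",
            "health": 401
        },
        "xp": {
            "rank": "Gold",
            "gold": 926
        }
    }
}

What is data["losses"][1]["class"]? "Tank"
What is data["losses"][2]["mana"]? 17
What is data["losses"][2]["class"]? "Warrior"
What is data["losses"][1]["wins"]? 371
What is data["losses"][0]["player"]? 3087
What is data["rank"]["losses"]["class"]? "Warrior"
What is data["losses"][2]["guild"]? "Legends"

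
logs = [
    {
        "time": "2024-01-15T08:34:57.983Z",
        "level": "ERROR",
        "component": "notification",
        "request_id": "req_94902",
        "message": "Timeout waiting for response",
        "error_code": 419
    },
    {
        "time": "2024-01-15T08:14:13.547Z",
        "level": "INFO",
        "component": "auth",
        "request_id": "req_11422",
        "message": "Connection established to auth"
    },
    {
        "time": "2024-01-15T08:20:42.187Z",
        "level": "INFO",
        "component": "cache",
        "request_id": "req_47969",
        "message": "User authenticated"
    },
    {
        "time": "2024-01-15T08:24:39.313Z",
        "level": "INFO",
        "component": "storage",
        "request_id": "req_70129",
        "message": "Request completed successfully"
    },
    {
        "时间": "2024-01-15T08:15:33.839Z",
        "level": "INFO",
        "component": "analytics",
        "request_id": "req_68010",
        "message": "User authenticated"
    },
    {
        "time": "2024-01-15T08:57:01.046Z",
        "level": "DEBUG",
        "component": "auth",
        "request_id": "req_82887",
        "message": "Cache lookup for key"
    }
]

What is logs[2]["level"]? "INFO"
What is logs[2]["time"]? "2024-01-15T08:20:42.187Z"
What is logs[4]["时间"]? "2024-01-15T08:15:33.839Z"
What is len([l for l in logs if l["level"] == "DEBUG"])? 1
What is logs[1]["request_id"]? "req_11422"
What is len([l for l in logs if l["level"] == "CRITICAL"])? 0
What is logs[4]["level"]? "INFO"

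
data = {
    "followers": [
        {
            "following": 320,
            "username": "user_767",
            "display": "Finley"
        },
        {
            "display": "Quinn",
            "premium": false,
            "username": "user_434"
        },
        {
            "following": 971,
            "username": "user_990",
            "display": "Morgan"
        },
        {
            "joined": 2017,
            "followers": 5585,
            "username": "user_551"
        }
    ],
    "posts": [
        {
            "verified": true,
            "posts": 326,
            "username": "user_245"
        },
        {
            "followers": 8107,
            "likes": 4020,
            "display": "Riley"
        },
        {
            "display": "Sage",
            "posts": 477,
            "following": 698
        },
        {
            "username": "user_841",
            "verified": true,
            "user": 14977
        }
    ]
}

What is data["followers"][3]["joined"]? 2017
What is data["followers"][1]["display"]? "Quinn"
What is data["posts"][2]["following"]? 698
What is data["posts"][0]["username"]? "user_245"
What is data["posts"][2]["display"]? "Sage"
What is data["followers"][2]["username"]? "user_990"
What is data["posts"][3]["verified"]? True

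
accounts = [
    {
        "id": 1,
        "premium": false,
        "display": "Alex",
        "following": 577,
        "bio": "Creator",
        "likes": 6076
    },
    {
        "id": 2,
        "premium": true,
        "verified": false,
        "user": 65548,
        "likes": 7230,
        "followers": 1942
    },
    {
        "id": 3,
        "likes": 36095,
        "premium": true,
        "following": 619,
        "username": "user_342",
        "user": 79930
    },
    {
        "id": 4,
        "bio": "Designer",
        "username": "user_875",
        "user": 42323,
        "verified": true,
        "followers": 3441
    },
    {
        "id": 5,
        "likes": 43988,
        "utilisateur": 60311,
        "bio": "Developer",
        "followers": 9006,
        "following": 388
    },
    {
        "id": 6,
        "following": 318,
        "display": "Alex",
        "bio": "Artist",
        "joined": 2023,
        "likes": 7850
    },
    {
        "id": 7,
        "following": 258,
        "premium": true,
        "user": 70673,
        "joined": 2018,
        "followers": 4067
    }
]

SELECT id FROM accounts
[1, 2, 3, 4, 5, 6, 7]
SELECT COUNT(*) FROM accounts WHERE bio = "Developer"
1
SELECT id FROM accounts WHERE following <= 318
[6, 7]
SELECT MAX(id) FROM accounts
7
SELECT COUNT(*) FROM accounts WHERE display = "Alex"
2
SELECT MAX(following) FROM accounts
619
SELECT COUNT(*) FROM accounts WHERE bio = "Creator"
1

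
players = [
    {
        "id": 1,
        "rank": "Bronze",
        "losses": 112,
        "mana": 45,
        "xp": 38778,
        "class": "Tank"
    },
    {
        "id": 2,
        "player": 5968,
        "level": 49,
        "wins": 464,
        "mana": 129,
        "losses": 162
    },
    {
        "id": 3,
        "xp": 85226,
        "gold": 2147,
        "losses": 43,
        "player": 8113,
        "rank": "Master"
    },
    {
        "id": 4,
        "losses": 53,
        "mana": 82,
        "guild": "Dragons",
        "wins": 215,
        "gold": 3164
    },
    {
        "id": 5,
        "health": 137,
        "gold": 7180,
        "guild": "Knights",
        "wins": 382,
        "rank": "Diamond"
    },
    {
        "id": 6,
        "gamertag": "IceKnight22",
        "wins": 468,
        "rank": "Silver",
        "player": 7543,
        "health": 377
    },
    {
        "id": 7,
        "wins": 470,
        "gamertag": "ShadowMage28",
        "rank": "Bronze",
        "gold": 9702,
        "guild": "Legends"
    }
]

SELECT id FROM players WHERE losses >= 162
[2]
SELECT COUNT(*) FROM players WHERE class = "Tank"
1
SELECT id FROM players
[1, 2, 3, 4, 5, 6, 7]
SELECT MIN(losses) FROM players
43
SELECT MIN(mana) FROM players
45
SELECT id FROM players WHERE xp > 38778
[3]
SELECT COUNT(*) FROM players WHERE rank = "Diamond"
1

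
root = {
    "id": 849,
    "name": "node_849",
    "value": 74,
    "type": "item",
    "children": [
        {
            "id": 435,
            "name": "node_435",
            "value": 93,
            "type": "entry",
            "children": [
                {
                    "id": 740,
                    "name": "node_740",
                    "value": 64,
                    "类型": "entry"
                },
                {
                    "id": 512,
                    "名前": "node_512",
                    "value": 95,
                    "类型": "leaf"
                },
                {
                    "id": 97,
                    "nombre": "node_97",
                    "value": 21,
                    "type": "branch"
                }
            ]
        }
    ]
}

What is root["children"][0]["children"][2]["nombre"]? "node_97"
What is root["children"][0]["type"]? "entry"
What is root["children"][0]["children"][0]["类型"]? "entry"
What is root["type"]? "item"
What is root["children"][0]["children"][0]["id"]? 740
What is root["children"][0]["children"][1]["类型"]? "leaf"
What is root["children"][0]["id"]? 435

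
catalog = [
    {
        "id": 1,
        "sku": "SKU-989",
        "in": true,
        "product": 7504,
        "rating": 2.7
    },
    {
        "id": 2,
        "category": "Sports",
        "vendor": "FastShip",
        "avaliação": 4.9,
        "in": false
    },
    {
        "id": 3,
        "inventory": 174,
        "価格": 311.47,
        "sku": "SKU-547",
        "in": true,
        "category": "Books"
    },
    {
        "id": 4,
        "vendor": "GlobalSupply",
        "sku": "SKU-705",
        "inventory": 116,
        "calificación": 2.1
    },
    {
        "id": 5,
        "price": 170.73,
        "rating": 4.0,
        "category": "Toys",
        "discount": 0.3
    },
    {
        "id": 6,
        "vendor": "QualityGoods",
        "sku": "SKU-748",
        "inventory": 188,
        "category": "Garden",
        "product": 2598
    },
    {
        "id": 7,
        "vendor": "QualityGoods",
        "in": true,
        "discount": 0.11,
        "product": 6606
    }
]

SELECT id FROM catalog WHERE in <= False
[2]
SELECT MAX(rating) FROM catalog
4.0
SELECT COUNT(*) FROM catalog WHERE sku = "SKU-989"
1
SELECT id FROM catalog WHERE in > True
[]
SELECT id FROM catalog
[1, 2, 3, 4, 5, 6, 7]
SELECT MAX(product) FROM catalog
7504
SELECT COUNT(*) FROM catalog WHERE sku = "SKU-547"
1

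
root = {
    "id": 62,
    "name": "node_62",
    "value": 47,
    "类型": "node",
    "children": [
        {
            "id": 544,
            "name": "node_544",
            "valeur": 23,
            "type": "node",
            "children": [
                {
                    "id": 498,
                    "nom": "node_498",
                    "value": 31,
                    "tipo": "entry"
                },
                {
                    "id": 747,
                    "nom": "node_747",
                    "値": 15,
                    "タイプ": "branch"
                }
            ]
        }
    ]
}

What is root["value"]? 47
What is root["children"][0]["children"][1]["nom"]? "node_747"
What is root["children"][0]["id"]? 544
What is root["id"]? 62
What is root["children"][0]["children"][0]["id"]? 498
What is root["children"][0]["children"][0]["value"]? 31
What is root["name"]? "node_62"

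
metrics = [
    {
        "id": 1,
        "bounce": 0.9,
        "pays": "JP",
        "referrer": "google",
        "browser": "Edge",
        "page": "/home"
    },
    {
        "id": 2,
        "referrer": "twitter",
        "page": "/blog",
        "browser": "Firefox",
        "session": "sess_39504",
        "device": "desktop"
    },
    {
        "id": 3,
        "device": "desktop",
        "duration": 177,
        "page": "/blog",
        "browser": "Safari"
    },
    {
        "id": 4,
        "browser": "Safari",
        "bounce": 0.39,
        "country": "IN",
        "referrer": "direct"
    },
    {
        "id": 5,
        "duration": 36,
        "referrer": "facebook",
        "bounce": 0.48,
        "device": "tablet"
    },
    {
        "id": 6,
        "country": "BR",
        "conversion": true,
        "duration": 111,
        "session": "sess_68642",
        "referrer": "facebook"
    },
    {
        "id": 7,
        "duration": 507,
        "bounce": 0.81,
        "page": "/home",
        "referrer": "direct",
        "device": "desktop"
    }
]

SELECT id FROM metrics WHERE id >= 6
[6, 7]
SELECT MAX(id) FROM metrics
7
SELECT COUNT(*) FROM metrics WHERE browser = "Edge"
1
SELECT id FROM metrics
[1, 2, 3, 4, 5, 6, 7]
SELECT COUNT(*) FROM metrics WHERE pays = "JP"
1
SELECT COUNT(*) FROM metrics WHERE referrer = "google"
1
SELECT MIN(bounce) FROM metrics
0.39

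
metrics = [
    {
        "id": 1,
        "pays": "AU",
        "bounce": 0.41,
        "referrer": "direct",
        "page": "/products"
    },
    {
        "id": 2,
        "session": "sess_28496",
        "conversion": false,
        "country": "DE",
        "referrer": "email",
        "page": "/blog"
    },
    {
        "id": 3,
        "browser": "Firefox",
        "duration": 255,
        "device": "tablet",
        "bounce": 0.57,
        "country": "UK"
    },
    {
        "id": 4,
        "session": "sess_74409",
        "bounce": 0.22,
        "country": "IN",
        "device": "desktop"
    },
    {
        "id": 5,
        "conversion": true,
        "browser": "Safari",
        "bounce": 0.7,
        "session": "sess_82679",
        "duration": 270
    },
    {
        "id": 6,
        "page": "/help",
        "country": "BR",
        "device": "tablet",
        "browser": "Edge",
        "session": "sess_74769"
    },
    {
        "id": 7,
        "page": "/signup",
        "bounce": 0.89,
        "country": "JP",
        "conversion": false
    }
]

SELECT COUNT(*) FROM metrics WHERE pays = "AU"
1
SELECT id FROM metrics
[1, 2, 3, 4, 5, 6, 7]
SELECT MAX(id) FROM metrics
7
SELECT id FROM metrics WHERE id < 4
[1, 2, 3]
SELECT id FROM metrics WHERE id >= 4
[4, 5, 6, 7]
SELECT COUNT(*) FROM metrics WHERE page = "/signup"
1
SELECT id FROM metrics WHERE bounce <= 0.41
[1, 4]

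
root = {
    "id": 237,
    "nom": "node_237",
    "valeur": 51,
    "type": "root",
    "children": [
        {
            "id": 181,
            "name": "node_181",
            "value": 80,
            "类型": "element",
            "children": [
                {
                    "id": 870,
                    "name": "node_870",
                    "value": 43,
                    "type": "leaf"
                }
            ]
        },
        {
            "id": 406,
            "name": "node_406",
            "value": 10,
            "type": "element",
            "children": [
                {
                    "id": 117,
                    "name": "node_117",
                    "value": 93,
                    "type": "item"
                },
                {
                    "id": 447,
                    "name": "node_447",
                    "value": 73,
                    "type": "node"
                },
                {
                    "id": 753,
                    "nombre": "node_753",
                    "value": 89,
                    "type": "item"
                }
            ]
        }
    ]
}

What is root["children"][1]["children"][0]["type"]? "item"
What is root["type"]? "root"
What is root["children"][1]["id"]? 406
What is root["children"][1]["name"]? "node_406"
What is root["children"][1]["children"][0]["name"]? "node_117"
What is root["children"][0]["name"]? "node_181"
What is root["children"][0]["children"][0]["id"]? 870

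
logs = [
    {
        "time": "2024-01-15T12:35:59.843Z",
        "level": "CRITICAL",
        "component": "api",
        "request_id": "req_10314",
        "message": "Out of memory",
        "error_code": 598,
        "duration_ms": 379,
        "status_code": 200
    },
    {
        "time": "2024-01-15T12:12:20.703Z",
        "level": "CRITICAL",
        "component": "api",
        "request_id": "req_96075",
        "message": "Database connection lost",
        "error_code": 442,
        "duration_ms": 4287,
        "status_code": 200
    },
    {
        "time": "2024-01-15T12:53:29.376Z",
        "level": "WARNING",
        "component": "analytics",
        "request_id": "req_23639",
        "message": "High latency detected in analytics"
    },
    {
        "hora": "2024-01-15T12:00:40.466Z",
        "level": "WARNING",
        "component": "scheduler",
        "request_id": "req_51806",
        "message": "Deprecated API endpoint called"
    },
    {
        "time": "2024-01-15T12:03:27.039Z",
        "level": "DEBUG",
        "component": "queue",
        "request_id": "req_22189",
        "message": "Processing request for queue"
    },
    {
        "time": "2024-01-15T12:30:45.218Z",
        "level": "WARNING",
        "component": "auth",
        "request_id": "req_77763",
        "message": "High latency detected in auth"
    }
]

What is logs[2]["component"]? "analytics"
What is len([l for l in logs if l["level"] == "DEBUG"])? 1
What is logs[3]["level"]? "WARNING"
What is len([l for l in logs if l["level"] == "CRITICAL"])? 2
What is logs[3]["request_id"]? "req_51806"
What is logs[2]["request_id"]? "req_23639"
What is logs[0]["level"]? "CRITICAL"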